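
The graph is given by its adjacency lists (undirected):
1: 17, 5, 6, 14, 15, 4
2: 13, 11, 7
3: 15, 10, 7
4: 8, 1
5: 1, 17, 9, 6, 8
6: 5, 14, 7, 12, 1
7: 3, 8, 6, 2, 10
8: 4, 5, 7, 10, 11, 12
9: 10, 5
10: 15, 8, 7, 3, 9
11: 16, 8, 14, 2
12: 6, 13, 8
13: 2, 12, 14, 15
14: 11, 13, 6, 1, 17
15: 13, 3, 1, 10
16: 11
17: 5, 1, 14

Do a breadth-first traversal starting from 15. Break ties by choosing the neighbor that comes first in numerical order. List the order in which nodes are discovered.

15 → 1 → 3 → 10 → 13 → 4 → 5 → 6 → 14 → 17 → 7 → 8 → 9 → 2 → 12 → 11 → 16

Visit 15; enqueue 1, 3, 10, 13 → queue [1, 3, 10, 13]
Visit 1; enqueue 4, 5, 6, 14, 17 → queue [3, 10, 13, 4, 5, 6, 14, 17]
Visit 3; enqueue 7 → queue [10, 13, 4, 5, 6, 14, 17, 7]
Visit 10; enqueue 8, 9 → queue [13, 4, 5, 6, 14, 17, 7, 8, 9]
Visit 13; enqueue 2, 12 → queue [4, 5, 6, 14, 17, 7, 8, 9, 2, 12]
Visit 4 → queue [5, 6, 14, 17, 7, 8, 9, 2, 12]
Visit 5 → queue [6, 14, 17, 7, 8, 9, 2, 12]
Visit 6 → queue [14, 17, 7, 8, 9, 2, 12]
Visit 14; enqueue 11 → queue [17, 7, 8, 9, 2, 12, 11]
Visit 17 → queue [7, 8, 9, 2, 12, 11]
Visit 7 → queue [8, 9, 2, 12, 11]
Visit 8 → queue [9, 2, 12, 11]
Visit 9 → queue [2, 12, 11]
Visit 2 → queue [12, 11]
Visit 12 → queue [11]
Visit 11; enqueue 16 → queue [16]
Visit 16 → queue []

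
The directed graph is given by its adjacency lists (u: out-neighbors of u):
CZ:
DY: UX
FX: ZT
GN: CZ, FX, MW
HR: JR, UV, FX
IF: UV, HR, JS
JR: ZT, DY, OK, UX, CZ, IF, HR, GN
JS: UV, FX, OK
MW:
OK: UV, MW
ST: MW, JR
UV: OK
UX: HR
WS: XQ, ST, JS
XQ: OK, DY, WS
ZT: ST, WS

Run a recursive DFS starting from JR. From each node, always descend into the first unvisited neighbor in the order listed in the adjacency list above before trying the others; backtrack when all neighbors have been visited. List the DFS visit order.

Visit JR
JR → ZT
ZT → ST
ST → MW
ZT → WS
WS → XQ
XQ → OK
OK → UV
XQ → DY
DY → UX
UX → HR
HR → FX
WS → JS
JR → CZ
JR → IF
JR → GN

JR ZT ST MW WS XQ OK UV DY UX HR FX JS CZ IF GN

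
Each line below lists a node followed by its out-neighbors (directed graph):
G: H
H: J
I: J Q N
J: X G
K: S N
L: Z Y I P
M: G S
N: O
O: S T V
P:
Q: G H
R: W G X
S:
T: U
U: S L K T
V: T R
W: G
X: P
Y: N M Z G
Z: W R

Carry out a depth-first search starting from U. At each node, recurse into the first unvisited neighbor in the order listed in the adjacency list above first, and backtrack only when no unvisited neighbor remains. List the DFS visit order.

Visit U
U → S
U → L
L → Z
Z → W
W → G
G → H
H → J
J → X
X → P
Z → R
L → Y
Y → N
N → O
O → T
O → V
Y → M
L → I
I → Q
U → K

U -> S -> L -> Z -> W -> G -> H -> J -> X -> P -> R -> Y -> N -> O -> T -> V -> M -> I -> Q -> K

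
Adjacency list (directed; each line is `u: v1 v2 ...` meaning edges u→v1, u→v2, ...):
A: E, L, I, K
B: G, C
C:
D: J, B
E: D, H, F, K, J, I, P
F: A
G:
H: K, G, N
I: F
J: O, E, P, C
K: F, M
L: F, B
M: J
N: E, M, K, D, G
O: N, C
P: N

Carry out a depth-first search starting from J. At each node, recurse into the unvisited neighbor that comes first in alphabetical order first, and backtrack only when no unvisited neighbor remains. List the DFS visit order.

J C E D B G F A I K M L H N P O

Visit J
J → C
J → E
E → D
D → B
B → G
E → F
F → A
A → I
A → K
K → M
A → L
E → H
H → N
E → P
J → O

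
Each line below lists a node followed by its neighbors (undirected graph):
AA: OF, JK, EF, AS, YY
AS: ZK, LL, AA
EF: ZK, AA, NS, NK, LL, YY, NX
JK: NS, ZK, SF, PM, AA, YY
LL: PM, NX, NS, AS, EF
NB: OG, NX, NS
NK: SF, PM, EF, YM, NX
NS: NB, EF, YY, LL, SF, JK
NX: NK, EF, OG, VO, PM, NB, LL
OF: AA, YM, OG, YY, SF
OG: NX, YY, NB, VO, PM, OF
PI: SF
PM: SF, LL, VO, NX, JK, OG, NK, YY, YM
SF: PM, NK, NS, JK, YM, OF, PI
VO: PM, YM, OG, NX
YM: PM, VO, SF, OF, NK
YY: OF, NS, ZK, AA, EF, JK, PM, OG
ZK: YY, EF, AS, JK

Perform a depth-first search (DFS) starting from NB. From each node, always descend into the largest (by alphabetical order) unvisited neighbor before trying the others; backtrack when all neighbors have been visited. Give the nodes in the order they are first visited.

Visit NB
NB → OG
OG → YY
YY → ZK
ZK → JK
JK → SF
SF → YM
YM → VO
VO → PM
PM → NX
NX → NK
NK → EF
EF → NS
NS → LL
LL → AS
AS → AA
AA → OF
SF → PI

NB → OG → YY → ZK → JK → SF → YM → VO → PM → NX → NK → EF → NS → LL → AS → AA → OF → PI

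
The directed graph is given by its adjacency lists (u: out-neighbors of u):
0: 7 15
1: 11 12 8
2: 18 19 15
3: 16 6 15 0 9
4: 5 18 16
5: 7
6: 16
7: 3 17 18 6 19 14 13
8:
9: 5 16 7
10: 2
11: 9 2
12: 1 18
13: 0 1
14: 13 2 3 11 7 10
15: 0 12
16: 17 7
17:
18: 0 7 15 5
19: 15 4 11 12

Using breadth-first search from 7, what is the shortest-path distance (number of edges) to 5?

Level 0: 7
Level 1: 3, 6, 13, 14, 17, 18, 19
Level 2: 0, 1, 2, 4, 5, 9, 10, 11, 12, 15, 16
Level 3: 8
5 first appears at level 2.

2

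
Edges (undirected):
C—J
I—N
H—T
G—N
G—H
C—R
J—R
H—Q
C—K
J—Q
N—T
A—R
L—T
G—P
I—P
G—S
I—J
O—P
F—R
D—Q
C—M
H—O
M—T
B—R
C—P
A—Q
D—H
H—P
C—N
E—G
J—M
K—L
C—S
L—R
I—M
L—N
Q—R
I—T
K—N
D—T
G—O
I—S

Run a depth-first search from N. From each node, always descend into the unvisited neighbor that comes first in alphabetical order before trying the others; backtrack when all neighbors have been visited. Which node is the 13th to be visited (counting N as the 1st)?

Visit N
N → C
C → J
J → I
I → M
M → T
T → D
D → H
H → G
G → E
G → O
O → P
G → S
H → Q
Q → A
A → R
R → B
R → F
R → L
L → K

Visit order: N, C, J, I, M, T, D, H, G, E, O, P, S, Q, A, R, B, F, L, K

S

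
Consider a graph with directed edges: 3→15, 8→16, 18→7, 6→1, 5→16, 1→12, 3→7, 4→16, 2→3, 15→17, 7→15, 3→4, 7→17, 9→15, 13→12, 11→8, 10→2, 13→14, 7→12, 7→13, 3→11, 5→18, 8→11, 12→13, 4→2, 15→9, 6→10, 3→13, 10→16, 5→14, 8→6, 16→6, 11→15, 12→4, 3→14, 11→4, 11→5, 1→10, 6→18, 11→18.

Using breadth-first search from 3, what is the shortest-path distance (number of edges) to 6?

3

Level 0: 3
Level 1: 4, 7, 11, 13, 14, 15
Level 2: 2, 5, 8, 9, 12, 16, 17, 18
Level 3: 6
Level 4: 1, 10
6 first appears at level 3.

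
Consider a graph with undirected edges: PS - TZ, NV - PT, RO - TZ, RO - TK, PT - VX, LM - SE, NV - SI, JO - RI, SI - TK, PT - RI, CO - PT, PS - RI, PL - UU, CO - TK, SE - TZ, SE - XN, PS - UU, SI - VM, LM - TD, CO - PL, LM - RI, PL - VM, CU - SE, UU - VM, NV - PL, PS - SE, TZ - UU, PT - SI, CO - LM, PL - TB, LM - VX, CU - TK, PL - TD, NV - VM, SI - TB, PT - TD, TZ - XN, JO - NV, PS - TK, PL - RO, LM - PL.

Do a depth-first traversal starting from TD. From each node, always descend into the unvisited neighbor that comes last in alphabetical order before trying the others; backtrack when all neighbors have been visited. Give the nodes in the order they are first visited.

Visit TD
TD → PT
PT → VX
VX → LM
LM → SE
SE → XN
XN → TZ
TZ → UU
UU → VM
VM → SI
SI → TK
TK → RO
RO → PL
PL → TB
PL → NV
NV → JO
JO → RI
RI → PS
PL → CO
TK → CU

TD → PT → VX → LM → SE → XN → TZ → UU → VM → SI → TK → RO → PL → TB → NV → JO → RI → PS → CO → CU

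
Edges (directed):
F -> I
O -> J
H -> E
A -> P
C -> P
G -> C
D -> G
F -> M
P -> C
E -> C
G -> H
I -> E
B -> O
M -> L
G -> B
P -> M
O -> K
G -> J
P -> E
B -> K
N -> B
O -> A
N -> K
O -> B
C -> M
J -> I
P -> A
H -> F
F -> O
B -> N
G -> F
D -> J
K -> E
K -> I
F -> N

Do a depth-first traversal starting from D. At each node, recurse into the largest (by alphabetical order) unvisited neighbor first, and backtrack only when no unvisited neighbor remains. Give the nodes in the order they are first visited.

Visit D
D → J
J → I
I → E
E → C
C → P
P → M
M → L
P → A
D → G
G → H
H → F
F → O
O → K
O → B
B → N

D -> J -> I -> E -> C -> P -> M -> L -> A -> G -> H -> F -> O -> K -> B -> N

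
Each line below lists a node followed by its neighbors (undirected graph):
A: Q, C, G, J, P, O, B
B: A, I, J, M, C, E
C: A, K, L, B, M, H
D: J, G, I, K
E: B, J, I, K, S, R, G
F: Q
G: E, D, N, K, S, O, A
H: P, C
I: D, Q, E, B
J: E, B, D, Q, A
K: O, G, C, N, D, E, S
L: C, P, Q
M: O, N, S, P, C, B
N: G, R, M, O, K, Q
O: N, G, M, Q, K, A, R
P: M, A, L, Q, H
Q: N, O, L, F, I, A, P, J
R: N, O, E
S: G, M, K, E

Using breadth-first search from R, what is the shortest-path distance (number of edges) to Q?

2

Level 0: R
Level 1: E, N, O
Level 2: A, B, G, I, J, K, M, Q, S
Level 3: C, D, F, L, P
Level 4: H
Q first appears at level 2.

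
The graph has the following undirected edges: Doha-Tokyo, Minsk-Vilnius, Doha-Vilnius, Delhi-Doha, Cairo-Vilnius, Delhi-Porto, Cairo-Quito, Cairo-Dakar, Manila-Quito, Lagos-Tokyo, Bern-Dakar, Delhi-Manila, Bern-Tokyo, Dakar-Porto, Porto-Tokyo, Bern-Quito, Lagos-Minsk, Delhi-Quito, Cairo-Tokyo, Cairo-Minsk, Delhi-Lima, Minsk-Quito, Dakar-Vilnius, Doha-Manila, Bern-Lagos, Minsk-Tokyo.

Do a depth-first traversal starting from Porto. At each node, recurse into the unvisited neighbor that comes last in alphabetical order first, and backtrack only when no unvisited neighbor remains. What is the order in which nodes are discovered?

Porto Tokyo Minsk Vilnius Doha Manila Quito Delhi Lima Cairo Dakar Bern Lagos

Visit Porto
Porto → Tokyo
Tokyo → Minsk
Minsk → Vilnius
Vilnius → Doha
Doha → Manila
Manila → Quito
Quito → Delhi
Delhi → Lima
Quito → Cairo
Cairo → Dakar
Dakar → Bern
Bern → Lagos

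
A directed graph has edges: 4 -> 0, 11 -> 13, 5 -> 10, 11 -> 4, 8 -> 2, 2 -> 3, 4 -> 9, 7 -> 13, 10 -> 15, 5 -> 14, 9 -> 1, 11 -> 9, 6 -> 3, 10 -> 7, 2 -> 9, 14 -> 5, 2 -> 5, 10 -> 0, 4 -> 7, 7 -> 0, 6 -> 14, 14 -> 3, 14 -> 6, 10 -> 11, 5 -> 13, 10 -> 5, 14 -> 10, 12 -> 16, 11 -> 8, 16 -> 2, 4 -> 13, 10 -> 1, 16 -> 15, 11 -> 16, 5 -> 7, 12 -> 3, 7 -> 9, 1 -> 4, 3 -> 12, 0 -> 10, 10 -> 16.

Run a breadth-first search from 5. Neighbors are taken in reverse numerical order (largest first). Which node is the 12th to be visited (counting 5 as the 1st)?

0

Visit 5; enqueue 14, 13, 10, 7 → queue [14, 13, 10, 7]
Visit 14; enqueue 6, 3 → queue [13, 10, 7, 6, 3]
Visit 13 → queue [10, 7, 6, 3]
Visit 10; enqueue 16, 15, 11, 1, 0 → queue [7, 6, 3, 16, 15, 11, 1, 0]
Visit 7; enqueue 9 → queue [6, 3, 16, 15, 11, 1, 0, 9]
Visit 6 → queue [3, 16, 15, 11, 1, 0, 9]
Visit 3; enqueue 12 → queue [16, 15, 11, 1, 0, 9, 12]
Visit 16; enqueue 2 → queue [15, 11, 1, 0, 9, 12, 2]
Visit 15 → queue [11, 1, 0, 9, 12, 2]
Visit 11; enqueue 8, 4 → queue [1, 0, 9, 12, 2, 8, 4]
Visit 1 → queue [0, 9, 12, 2, 8, 4]
Visit 0 → queue [9, 12, 2, 8, 4]
Visit 9 → queue [12, 2, 8, 4]
Visit 12 → queue [2, 8, 4]
Visit 2 → queue [8, 4]
Visit 8 → queue [4]
Visit 4 → queue []

Visit order: 5, 14, 13, 10, 7, 6, 3, 16, 15, 11, 1, 0, 9, 12, 2, 8, 4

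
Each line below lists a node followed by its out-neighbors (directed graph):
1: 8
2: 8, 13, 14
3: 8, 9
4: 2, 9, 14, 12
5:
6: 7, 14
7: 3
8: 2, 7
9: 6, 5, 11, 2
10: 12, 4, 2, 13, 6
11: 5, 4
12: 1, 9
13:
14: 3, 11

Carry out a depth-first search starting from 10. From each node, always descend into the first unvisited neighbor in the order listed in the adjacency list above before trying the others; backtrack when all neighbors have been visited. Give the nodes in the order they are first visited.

Visit 10
10 → 12
12 → 1
1 → 8
8 → 2
2 → 13
2 → 14
14 → 3
3 → 9
9 → 6
6 → 7
9 → 5
9 → 11
11 → 4

10 → 12 → 1 → 8 → 2 → 13 → 14 → 3 → 9 → 6 → 7 → 5 → 11 → 4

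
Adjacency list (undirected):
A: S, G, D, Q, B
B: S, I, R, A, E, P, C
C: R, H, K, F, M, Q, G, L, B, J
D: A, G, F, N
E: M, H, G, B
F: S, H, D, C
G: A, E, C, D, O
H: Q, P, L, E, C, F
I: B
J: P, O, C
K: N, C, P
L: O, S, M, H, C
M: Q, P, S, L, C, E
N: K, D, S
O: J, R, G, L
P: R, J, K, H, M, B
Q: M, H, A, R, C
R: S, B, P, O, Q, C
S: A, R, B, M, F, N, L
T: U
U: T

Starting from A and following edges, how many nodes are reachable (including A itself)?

19

BFS from A visits: A, B, D, G, Q, S, C, E, I, P, R, F, N, O, H, M, L, J, K
Reachable nodes: 19 of 21 total.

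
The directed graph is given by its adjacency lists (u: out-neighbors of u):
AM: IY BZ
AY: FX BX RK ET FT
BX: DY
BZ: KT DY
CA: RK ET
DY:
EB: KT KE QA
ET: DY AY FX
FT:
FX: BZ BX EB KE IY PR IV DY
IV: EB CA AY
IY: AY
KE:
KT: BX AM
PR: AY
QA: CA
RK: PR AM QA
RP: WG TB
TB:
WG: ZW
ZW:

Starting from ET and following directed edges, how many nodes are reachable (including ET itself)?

17

BFS from ET visits: ET, AY, DY, FX, BX, FT, RK, BZ, EB, IV, IY, KE, PR, AM, QA, KT, CA
Reachable nodes: 17 of 21 total.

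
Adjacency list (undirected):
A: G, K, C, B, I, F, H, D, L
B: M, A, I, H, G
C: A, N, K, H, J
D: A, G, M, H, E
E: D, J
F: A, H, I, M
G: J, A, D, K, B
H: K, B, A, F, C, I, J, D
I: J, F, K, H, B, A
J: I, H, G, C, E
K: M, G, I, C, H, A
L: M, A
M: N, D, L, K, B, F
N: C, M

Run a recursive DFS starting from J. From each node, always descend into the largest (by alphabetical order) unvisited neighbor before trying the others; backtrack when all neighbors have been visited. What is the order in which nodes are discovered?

J -> I -> K -> M -> N -> C -> H -> F -> A -> L -> G -> D -> E -> B

Visit J
J → I
I → K
K → M
M → N
N → C
C → H
H → F
F → A
A → L
A → G
G → D
D → E
G → B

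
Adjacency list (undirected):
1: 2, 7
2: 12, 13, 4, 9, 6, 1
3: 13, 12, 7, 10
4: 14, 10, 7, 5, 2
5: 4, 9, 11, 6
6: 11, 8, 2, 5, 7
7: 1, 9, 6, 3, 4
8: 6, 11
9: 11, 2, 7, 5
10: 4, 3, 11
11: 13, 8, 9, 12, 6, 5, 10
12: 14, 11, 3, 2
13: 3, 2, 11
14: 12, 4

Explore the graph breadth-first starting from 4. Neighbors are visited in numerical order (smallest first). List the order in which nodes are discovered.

Visit 4; enqueue 2, 5, 7, 10, 14 → queue [2, 5, 7, 10, 14]
Visit 2; enqueue 1, 6, 9, 12, 13 → queue [5, 7, 10, 14, 1, 6, 9, 12, 13]
Visit 5; enqueue 11 → queue [7, 10, 14, 1, 6, 9, 12, 13, 11]
Visit 7; enqueue 3 → queue [10, 14, 1, 6, 9, 12, 13, 11, 3]
Visit 10 → queue [14, 1, 6, 9, 12, 13, 11, 3]
Visit 14 → queue [1, 6, 9, 12, 13, 11, 3]
Visit 1 → queue [6, 9, 12, 13, 11, 3]
Visit 6; enqueue 8 → queue [9, 12, 13, 11, 3, 8]
Visit 9 → queue [12, 13, 11, 3, 8]
Visit 12 → queue [13, 11, 3, 8]
Visit 13 → queue [11, 3, 8]
Visit 11 → queue [3, 8]
Visit 3 → queue [8]
Visit 8 → queue []

4 → 2 → 5 → 7 → 10 → 14 → 1 → 6 → 9 → 12 → 13 → 11 → 3 → 8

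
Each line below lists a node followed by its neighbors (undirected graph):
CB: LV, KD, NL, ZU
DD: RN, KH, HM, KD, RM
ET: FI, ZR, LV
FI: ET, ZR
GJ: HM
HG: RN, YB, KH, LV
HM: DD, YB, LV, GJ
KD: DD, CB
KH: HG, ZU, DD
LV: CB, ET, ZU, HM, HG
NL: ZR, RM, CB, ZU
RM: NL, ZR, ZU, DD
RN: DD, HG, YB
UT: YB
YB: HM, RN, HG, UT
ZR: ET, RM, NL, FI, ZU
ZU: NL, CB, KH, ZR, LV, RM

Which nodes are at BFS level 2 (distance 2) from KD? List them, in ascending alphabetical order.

HM, KH, LV, NL, RM, RN, ZU

Level 0: KD
Level 1: CB, DD
Level 2: HM, KH, LV, NL, RM, RN, ZU
Level 3: ET, GJ, HG, YB, ZR
Level 4: FI, UT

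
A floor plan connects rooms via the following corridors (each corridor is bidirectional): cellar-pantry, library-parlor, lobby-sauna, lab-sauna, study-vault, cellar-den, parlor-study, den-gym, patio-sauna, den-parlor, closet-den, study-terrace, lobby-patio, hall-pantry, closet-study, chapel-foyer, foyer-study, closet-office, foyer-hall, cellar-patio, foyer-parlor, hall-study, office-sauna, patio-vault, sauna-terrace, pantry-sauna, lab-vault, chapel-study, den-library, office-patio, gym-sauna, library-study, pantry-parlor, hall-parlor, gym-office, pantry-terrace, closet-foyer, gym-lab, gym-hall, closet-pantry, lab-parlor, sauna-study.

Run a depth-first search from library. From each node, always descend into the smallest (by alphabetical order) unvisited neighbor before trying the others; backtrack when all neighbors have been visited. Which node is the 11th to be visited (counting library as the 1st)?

Visit library
library → den
den → cellar
cellar → pantry
pantry → closet
closet → foyer
foyer → chapel
chapel → study
study → hall
hall → gym
gym → lab
lab → parlor
lab → sauna
sauna → lobby
lobby → patio
patio → office
patio → vault
sauna → terrace

Visit order: library, den, cellar, pantry, closet, foyer, chapel, study, hall, gym, lab, parlor, sauna, lobby, patio, office, vault, terrace

lab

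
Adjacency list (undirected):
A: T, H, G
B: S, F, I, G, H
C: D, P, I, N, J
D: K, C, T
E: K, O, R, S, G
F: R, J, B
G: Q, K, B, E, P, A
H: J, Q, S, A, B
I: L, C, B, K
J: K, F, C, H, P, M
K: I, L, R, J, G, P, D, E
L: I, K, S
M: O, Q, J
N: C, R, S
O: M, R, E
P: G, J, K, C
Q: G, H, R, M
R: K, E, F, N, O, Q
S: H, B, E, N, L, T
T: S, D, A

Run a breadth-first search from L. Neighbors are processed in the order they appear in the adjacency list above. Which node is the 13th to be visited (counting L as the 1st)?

H

Visit L; enqueue I, K, S → queue [I, K, S]
Visit I; enqueue C, B → queue [K, S, C, B]
Visit K; enqueue R, J, G, P, D, E → queue [S, C, B, R, J, G, P, D, E]
Visit S; enqueue H, N, T → queue [C, B, R, J, G, P, D, E, H, N, T]
Visit C → queue [B, R, J, G, P, D, E, H, N, T]
Visit B; enqueue F → queue [R, J, G, P, D, E, H, N, T, F]
Visit R; enqueue O, Q → queue [J, G, P, D, E, H, N, T, F, O, Q]
Visit J; enqueue M → queue [G, P, D, E, H, N, T, F, O, Q, M]
Visit G; enqueue A → queue [P, D, E, H, N, T, F, O, Q, M, A]
Visit P → queue [D, E, H, N, T, F, O, Q, M, A]
Visit D → queue [E, H, N, T, F, O, Q, M, A]
Visit E → queue [H, N, T, F, O, Q, M, A]
Visit H → queue [N, T, F, O, Q, M, A]
Visit N → queue [T, F, O, Q, M, A]
Visit T → queue [F, O, Q, M, A]
Visit F → queue [O, Q, M, A]
Visit O → queue [Q, M, A]
Visit Q → queue [M, A]
Visit M → queue [A]
Visit A → queue []

Visit order: L, I, K, S, C, B, R, J, G, P, D, E, H, N, T, F, O, Q, M, A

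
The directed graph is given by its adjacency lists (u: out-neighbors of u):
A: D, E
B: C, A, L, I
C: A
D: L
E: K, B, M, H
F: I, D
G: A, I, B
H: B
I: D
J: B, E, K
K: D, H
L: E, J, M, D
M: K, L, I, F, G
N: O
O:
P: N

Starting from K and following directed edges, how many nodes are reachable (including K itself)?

BFS from K visits: K, D, H, L, B, E, J, M, A, C, I, F, G
Reachable nodes: 13 of 16 total.

13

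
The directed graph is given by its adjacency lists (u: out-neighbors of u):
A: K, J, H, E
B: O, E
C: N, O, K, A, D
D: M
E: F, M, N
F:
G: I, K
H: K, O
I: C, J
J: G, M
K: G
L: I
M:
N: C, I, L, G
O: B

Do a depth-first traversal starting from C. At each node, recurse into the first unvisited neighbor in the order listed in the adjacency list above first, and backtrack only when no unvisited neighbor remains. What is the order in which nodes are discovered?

Visit C
C → N
N → I
I → J
J → G
G → K
J → M
N → L
C → O
O → B
B → E
E → F
C → A
A → H
C → D

C N I J G K M L O B E F A H D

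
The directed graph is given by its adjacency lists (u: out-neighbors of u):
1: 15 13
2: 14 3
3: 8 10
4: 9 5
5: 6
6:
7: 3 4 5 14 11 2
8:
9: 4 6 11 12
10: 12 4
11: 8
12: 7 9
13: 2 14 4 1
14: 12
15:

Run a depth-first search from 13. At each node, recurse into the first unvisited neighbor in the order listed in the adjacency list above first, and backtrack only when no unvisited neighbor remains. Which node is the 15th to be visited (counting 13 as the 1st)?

Visit 13
13 → 2
2 → 14
14 → 12
12 → 7
7 → 3
3 → 8
3 → 10
10 → 4
4 → 9
9 → 6
9 → 11
4 → 5
13 → 1
1 → 15

Visit order: 13, 2, 14, 12, 7, 3, 8, 10, 4, 9, 6, 11, 5, 1, 15

15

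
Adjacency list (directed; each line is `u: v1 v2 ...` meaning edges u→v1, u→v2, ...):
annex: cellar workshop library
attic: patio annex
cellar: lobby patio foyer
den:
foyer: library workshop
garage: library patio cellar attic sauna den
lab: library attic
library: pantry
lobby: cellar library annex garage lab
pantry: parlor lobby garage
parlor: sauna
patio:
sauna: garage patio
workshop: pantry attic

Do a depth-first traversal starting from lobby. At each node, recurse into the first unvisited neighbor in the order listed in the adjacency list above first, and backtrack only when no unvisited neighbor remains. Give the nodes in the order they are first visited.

lobby, cellar, patio, foyer, library, pantry, parlor, sauna, garage, attic, annex, workshop, den, lab

Visit lobby
lobby → cellar
cellar → patio
cellar → foyer
foyer → library
library → pantry
pantry → parlor
parlor → sauna
sauna → garage
garage → attic
attic → annex
annex → workshop
garage → den
lobby → lab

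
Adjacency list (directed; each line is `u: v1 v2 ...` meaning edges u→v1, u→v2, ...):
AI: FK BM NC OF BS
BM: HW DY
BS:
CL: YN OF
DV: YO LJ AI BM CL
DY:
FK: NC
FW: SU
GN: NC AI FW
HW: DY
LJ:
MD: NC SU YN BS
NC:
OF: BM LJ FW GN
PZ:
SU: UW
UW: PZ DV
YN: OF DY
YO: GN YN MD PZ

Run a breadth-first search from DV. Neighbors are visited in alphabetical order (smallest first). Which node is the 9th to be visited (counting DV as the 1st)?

Visit DV; enqueue AI, BM, CL, LJ, YO → queue [AI, BM, CL, LJ, YO]
Visit AI; enqueue BS, FK, NC, OF → queue [BM, CL, LJ, YO, BS, FK, NC, OF]
Visit BM; enqueue DY, HW → queue [CL, LJ, YO, BS, FK, NC, OF, DY, HW]
Visit CL; enqueue YN → queue [LJ, YO, BS, FK, NC, OF, DY, HW, YN]
Visit LJ → queue [YO, BS, FK, NC, OF, DY, HW, YN]
Visit YO; enqueue GN, MD, PZ → queue [BS, FK, NC, OF, DY, HW, YN, GN, MD, PZ]
Visit BS → queue [FK, NC, OF, DY, HW, YN, GN, MD, PZ]
Visit FK → queue [NC, OF, DY, HW, YN, GN, MD, PZ]
Visit NC → queue [OF, DY, HW, YN, GN, MD, PZ]
Visit OF; enqueue FW → queue [DY, HW, YN, GN, MD, PZ, FW]
Visit DY → queue [HW, YN, GN, MD, PZ, FW]
Visit HW → queue [YN, GN, MD, PZ, FW]
Visit YN → queue [GN, MD, PZ, FW]
Visit GN → queue [MD, PZ, FW]
Visit MD; enqueue SU → queue [PZ, FW, SU]
Visit PZ → queue [FW, SU]
Visit FW → queue [SU]
Visit SU; enqueue UW → queue [UW]
Visit UW → queue []

Visit order: DV, AI, BM, CL, LJ, YO, BS, FK, NC, OF, DY, HW, YN, GN, MD, PZ, FW, SU, UW

NC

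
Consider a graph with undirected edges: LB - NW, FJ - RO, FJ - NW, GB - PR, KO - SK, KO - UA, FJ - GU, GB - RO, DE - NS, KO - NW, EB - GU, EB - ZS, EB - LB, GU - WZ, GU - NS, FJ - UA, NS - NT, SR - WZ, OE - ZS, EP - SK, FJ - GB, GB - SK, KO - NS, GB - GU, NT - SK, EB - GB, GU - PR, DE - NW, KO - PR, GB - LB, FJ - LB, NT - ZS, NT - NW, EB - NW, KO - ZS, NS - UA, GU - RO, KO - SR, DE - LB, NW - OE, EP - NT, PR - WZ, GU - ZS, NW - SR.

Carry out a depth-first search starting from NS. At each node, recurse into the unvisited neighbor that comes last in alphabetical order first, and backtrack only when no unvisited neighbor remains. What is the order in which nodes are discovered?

Visit NS
NS → UA
UA → KO
KO → ZS
ZS → OE
OE → NW
NW → SR
SR → WZ
WZ → PR
PR → GU
GU → RO
RO → GB
GB → SK
SK → NT
NT → EP
GB → LB
LB → FJ
LB → EB
LB → DE

NS, UA, KO, ZS, OE, NW, SR, WZ, PR, GU, RO, GB, SK, NT, EP, LB, FJ, EB, DE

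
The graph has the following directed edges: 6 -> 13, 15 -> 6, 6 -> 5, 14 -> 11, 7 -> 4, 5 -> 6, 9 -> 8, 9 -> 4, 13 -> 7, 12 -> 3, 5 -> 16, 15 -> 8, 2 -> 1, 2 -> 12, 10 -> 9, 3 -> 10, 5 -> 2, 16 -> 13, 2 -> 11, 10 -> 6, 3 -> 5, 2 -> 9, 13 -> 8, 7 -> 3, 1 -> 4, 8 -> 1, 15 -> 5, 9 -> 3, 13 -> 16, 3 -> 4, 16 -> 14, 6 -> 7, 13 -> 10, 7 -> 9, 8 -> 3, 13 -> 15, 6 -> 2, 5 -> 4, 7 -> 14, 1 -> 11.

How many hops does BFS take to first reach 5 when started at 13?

2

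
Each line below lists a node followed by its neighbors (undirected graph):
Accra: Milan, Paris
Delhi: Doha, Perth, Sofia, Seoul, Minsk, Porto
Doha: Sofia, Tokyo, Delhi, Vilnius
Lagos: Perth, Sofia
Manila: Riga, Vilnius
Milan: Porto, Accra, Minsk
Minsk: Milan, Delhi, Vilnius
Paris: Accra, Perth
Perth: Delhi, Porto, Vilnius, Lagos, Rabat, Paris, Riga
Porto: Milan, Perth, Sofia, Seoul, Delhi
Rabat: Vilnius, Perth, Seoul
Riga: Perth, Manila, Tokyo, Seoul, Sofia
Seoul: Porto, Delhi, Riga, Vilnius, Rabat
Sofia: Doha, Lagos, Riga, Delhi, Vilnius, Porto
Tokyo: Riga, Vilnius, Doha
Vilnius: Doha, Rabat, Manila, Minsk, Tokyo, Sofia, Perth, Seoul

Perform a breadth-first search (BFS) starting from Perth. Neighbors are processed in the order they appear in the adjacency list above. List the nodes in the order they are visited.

Perth, Delhi, Porto, Vilnius, Lagos, Rabat, Paris, Riga, Doha, Sofia, Seoul, Minsk, Milan, Manila, Tokyo, Accra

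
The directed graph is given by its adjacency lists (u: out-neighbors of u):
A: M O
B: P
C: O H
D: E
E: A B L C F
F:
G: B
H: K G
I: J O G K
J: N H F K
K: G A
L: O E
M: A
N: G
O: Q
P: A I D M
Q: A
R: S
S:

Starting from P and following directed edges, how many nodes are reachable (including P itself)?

17

BFS from P visits: P, A, D, I, M, O, E, G, J, K, Q, B, C, F, L, H, N
Reachable nodes: 17 of 19 total.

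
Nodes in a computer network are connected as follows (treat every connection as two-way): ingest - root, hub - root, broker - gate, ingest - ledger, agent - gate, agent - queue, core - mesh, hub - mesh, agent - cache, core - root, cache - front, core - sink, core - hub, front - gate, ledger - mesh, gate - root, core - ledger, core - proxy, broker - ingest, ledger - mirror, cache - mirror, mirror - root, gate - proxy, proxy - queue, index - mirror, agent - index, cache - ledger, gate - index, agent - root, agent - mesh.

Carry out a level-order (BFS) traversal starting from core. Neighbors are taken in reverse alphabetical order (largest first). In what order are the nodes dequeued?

Visit core; enqueue sink, root, proxy, mesh, ledger, hub → queue [sink, root, proxy, mesh, ledger, hub]
Visit sink → queue [root, proxy, mesh, ledger, hub]
Visit root; enqueue mirror, ingest, gate, agent → queue [proxy, mesh, ledger, hub, mirror, ingest, gate, agent]
Visit proxy; enqueue queue → queue [mesh, ledger, hub, mirror, ingest, gate, agent, queue]
Visit mesh → queue [ledger, hub, mirror, ingest, gate, agent, queue]
Visit ledger; enqueue cache → queue [hub, mirror, ingest, gate, agent, queue, cache]
Visit hub → queue [mirror, ingest, gate, agent, queue, cache]
Visit mirror; enqueue index → queue [ingest, gate, agent, queue, cache, index]
Visit ingest; enqueue broker → queue [gate, agent, queue, cache, index, broker]
Visit gate; enqueue front → queue [agent, queue, cache, index, broker, front]
Visit agent → queue [queue, cache, index, broker, front]
Visit queue → queue [cache, index, broker, front]
Visit cache → queue [index, broker, front]
Visit index → queue [broker, front]
Visit broker → queue [front]
Visit front → queue []

core -> sink -> root -> proxy -> mesh -> ledger -> hub -> mirror -> ingest -> gate -> agent -> queue -> cache -> index -> broker -> front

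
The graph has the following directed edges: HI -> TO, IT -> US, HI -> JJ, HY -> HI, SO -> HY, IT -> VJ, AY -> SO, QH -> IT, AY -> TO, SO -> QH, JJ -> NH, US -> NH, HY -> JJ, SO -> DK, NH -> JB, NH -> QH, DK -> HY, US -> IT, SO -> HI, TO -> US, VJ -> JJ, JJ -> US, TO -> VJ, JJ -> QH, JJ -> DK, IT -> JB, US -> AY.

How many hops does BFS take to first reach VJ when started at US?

Level 0: US
Level 1: AY, IT, NH
Level 2: JB, QH, SO, TO, VJ
Level 3: DK, HI, HY, JJ
VJ first appears at level 2.

2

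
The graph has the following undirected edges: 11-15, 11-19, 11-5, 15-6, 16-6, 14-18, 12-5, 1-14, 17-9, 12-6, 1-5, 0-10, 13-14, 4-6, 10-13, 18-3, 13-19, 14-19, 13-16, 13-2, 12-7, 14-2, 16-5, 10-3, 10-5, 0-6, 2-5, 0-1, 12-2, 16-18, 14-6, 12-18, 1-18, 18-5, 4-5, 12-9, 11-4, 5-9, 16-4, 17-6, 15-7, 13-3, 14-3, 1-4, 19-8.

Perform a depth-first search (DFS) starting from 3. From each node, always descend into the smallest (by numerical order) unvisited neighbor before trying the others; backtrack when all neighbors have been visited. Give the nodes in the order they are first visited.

3 → 10 → 0 → 1 → 4 → 5 → 2 → 12 → 6 → 14 → 13 → 16 → 18 → 19 → 8 → 11 → 15 → 7 → 17 → 9

Visit 3
3 → 10
10 → 0
0 → 1
1 → 4
4 → 5
5 → 2
2 → 12
12 → 6
6 → 14
14 → 13
13 → 16
16 → 18
13 → 19
19 → 8
19 → 11
11 → 15
15 → 7
6 → 17
17 → 9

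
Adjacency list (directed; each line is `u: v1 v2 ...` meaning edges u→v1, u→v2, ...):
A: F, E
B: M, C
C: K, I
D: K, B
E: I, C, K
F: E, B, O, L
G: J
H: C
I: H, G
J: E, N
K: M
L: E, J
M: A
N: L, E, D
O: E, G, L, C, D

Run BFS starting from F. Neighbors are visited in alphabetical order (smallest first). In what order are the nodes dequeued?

F, B, E, L, O, C, M, I, K, J, D, G, A, H, N

Visit F; enqueue B, E, L, O → queue [B, E, L, O]
Visit B; enqueue C, M → queue [E, L, O, C, M]
Visit E; enqueue I, K → queue [L, O, C, M, I, K]
Visit L; enqueue J → queue [O, C, M, I, K, J]
Visit O; enqueue D, G → queue [C, M, I, K, J, D, G]
Visit C → queue [M, I, K, J, D, G]
Visit M; enqueue A → queue [I, K, J, D, G, A]
Visit I; enqueue H → queue [K, J, D, G, A, H]
Visit K → queue [J, D, G, A, H]
Visit J; enqueue N → queue [D, G, A, H, N]
Visit D → queue [G, A, H, N]
Visit G → queue [A, H, N]
Visit A → queue [H, N]
Visit H → queue [N]
Visit N → queue []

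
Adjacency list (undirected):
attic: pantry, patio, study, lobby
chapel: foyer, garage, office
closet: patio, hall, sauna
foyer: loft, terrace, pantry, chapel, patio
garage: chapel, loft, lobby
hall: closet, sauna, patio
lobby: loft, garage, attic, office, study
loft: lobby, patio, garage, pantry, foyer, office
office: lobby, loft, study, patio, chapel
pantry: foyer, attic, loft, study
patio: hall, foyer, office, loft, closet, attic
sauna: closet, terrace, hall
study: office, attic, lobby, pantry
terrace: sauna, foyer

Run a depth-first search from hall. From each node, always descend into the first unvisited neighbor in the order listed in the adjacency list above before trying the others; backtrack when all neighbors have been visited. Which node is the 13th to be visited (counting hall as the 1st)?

Visit hall
hall → closet
closet → patio
patio → foyer
foyer → loft
loft → lobby
lobby → garage
garage → chapel
chapel → office
office → study
study → attic
attic → pantry
foyer → terrace
terrace → sauna

Visit order: hall, closet, patio, foyer, loft, lobby, garage, chapel, office, study, attic, pantry, terrace, sauna

terrace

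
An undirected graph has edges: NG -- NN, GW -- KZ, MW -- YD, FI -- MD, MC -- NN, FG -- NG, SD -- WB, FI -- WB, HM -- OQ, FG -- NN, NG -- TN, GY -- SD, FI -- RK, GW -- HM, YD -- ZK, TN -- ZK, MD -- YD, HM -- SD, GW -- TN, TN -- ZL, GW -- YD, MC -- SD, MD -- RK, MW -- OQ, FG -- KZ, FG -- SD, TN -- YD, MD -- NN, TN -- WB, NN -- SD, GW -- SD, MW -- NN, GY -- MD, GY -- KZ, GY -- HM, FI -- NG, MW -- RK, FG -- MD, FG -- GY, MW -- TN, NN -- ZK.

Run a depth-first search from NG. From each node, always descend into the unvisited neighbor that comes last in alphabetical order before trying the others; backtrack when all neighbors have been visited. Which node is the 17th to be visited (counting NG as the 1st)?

Visit NG
NG → TN
TN → ZL
TN → ZK
ZK → YD
YD → MW
MW → RK
RK → MD
MD → NN
NN → SD
SD → WB
WB → FI
SD → MC
SD → HM
HM → OQ
HM → GY
GY → KZ
KZ → GW
KZ → FG

Visit order: NG, TN, ZL, ZK, YD, MW, RK, MD, NN, SD, WB, FI, MC, HM, OQ, GY, KZ, GW, FG

KZ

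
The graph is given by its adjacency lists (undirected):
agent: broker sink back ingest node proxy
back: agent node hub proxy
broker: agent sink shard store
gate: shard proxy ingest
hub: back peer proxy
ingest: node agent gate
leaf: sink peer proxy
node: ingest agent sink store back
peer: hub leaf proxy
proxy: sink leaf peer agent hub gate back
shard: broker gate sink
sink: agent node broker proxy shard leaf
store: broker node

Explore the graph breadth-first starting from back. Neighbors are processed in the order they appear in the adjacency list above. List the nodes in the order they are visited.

back, agent, node, hub, proxy, broker, sink, ingest, store, peer, leaf, gate, shard

Visit back; enqueue agent, node, hub, proxy → queue [agent, node, hub, proxy]
Visit agent; enqueue broker, sink, ingest → queue [node, hub, proxy, broker, sink, ingest]
Visit node; enqueue store → queue [hub, proxy, broker, sink, ingest, store]
Visit hub; enqueue peer → queue [proxy, broker, sink, ingest, store, peer]
Visit proxy; enqueue leaf, gate → queue [broker, sink, ingest, store, peer, leaf, gate]
Visit broker; enqueue shard → queue [sink, ingest, store, peer, leaf, gate, shard]
Visit sink → queue [ingest, store, peer, leaf, gate, shard]
Visit ingest → queue [store, peer, leaf, gate, shard]
Visit store → queue [peer, leaf, gate, shard]
Visit peer → queue [leaf, gate, shard]
Visit leaf → queue [gate, shard]
Visit gate → queue [shard]
Visit shard → queue []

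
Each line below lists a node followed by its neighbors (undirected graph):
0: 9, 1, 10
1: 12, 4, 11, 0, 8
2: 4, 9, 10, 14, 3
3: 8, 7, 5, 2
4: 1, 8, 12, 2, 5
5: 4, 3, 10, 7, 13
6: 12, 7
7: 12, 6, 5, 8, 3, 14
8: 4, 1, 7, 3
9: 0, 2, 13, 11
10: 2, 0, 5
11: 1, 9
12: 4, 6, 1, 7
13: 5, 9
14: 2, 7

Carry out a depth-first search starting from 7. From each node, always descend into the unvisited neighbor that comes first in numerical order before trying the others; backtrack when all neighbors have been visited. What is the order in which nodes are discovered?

7, 3, 2, 4, 1, 0, 9, 11, 13, 5, 10, 8, 12, 6, 14

Visit 7
7 → 3
3 → 2
2 → 4
4 → 1
1 → 0
0 → 9
9 → 11
9 → 13
13 → 5
5 → 10
1 → 8
1 → 12
12 → 6
2 → 14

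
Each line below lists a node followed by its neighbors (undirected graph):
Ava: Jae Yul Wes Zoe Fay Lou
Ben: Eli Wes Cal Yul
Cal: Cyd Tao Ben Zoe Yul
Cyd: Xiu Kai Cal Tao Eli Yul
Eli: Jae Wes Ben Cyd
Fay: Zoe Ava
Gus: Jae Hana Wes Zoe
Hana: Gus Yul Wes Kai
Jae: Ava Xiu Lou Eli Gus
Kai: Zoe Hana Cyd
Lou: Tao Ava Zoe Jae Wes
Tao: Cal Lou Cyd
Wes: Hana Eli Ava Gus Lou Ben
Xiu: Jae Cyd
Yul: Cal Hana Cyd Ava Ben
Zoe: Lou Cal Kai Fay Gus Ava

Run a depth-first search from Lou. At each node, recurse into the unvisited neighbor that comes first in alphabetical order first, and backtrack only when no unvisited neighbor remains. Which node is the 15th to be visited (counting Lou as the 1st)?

Visit Lou
Lou → Ava
Ava → Fay
Fay → Zoe
Zoe → Cal
Cal → Ben
Ben → Eli
Eli → Cyd
Cyd → Kai
Kai → Hana
Hana → Gus
Gus → Jae
Jae → Xiu
Gus → Wes
Hana → Yul
Cyd → Tao

Visit order: Lou, Ava, Fay, Zoe, Cal, Ben, Eli, Cyd, Kai, Hana, Gus, Jae, Xiu, Wes, Yul, Tao

Yul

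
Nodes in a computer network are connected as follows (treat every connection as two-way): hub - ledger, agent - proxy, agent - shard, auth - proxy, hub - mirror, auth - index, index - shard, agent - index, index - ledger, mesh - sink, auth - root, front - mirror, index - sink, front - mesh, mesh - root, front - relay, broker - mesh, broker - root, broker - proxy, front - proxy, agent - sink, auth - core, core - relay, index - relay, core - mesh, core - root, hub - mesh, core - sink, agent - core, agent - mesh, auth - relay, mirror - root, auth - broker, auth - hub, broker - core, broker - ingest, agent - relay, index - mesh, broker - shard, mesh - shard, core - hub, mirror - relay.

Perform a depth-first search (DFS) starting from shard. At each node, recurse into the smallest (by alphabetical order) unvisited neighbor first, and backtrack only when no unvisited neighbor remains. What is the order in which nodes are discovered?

Visit shard
shard → agent
agent → core
core → auth
auth → broker
broker → ingest
broker → mesh
mesh → front
front → mirror
mirror → hub
hub → ledger
ledger → index
index → relay
index → sink
mirror → root
front → proxy

shard -> agent -> core -> auth -> broker -> ingest -> mesh -> front -> mirror -> hub -> ledger -> index -> relay -> sink -> root -> proxy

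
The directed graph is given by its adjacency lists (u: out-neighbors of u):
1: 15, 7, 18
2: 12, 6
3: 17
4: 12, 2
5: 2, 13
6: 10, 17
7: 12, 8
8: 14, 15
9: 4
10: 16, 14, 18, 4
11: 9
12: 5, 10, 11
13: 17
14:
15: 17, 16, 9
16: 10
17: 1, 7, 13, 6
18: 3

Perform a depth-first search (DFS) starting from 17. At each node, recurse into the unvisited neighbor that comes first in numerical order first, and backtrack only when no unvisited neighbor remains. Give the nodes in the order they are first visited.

17 1 7 8 14 15 9 4 2 6 10 16 18 3 12 5 13 11

Visit 17
17 → 1
1 → 7
7 → 8
8 → 14
8 → 15
15 → 9
9 → 4
4 → 2
2 → 6
6 → 10
10 → 16
10 → 18
18 → 3
2 → 12
12 → 5
5 → 13
12 → 11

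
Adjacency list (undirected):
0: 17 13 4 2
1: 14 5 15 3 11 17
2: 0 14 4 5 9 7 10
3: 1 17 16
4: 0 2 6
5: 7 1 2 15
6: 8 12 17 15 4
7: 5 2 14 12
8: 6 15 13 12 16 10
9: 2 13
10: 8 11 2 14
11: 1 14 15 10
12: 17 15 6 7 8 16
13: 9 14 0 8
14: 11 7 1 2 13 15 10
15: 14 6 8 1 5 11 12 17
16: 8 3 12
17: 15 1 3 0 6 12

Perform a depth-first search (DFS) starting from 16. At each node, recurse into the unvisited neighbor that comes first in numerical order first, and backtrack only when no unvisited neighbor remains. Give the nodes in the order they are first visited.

Visit 16
16 → 3
3 → 1
1 → 5
5 → 2
2 → 0
0 → 4
4 → 6
6 → 8
8 → 10
10 → 11
11 → 14
14 → 7
7 → 12
12 → 15
15 → 17
14 → 13
13 → 9

16, 3, 1, 5, 2, 0, 4, 6, 8, 10, 11, 14, 7, 12, 15, 17, 13, 9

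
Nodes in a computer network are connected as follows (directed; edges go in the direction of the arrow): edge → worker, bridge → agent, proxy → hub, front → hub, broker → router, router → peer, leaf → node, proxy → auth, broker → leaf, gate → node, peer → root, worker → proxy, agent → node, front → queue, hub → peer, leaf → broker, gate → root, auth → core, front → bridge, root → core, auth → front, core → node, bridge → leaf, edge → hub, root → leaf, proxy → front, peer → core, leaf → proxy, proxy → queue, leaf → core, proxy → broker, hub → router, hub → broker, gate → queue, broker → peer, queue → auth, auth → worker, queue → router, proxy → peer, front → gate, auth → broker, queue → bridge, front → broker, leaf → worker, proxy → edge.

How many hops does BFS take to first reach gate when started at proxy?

2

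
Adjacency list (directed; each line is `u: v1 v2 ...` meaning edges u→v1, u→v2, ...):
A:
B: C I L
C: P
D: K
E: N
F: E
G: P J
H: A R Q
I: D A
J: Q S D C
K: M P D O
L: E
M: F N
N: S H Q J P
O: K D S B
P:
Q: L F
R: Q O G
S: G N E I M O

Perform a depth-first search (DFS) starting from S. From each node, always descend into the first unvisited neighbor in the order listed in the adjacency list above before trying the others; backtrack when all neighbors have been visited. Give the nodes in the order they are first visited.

Visit S
S → G
G → P
G → J
J → Q
Q → L
L → E
E → N
N → H
H → A
H → R
R → O
O → K
K → M
M → F
K → D
O → B
B → C
B → I

S, G, P, J, Q, L, E, N, H, A, R, O, K, M, F, D, B, C, I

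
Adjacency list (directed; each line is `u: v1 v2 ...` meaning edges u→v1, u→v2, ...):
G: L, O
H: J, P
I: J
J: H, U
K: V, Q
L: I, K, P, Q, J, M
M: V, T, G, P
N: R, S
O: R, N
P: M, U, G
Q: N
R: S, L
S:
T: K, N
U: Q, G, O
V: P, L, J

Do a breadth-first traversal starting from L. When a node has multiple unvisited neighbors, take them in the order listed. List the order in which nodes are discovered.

L, I, K, P, Q, J, M, V, U, G, N, H, T, O, R, S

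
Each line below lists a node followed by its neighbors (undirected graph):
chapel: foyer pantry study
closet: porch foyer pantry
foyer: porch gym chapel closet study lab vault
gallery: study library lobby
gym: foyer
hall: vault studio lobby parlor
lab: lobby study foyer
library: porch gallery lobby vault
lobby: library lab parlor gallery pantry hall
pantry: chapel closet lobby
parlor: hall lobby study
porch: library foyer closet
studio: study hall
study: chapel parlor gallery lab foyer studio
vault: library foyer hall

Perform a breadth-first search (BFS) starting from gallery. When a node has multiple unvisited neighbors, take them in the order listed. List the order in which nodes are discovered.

Visit gallery; enqueue study, library, lobby → queue [study, library, lobby]
Visit study; enqueue chapel, parlor, lab, foyer, studio → queue [library, lobby, chapel, parlor, lab, foyer, studio]
Visit library; enqueue porch, vault → queue [lobby, chapel, parlor, lab, foyer, studio, porch, vault]
Visit lobby; enqueue pantry, hall → queue [chapel, parlor, lab, foyer, studio, porch, vault, pantry, hall]
Visit chapel → queue [parlor, lab, foyer, studio, porch, vault, pantry, hall]
Visit parlor → queue [lab, foyer, studio, porch, vault, pantry, hall]
Visit lab → queue [foyer, studio, porch, vault, pantry, hall]
Visit foyer; enqueue gym, closet → queue [studio, porch, vault, pantry, hall, gym, closet]
Visit studio → queue [porch, vault, pantry, hall, gym, closet]
Visit porch → queue [vault, pantry, hall, gym, closet]
Visit vault → queue [pantry, hall, gym, closet]
Visit pantry → queue [hall, gym, closet]
Visit hall → queue [gym, closet]
Visit gym → queue [closet]
Visit closet → queue []

gallery -> study -> library -> lobby -> chapel -> parlor -> lab -> foyer -> studio -> porch -> vault -> pantry -> hall -> gym -> closet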